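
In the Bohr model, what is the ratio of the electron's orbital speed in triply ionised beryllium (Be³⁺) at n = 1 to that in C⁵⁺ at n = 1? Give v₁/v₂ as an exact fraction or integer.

v ∝ Z^1 · n^-1
v₁/v₂ = (4/6)^1 · (1/1)^-1 = 2/3

2/3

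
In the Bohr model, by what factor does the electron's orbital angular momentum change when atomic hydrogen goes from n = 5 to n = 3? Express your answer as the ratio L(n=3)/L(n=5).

L = nℏ depends only on n, so L ∝ n.
L(n=3)/L(n=5) = (3/5)^1 = 3/5

3/5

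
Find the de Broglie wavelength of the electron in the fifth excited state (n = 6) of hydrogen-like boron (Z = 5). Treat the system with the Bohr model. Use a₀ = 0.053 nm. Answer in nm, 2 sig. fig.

0.40 nm

The Bohr quantisation condition is nλ = 2πr_n.
r_n = n²a₀/Z = 0.38 nm
λ = 2πr_n/n = 2π·0.38/6 = 0.40 nm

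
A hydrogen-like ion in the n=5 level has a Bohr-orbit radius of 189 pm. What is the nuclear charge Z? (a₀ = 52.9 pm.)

r_n = n²a₀/Z ⇒ Z = n²a₀/r = 5² × 52.9 / 189 ≈ 7.00
Z = 7

7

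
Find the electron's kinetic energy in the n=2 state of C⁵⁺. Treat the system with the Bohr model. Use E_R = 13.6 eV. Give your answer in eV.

For a Coulomb orbit the virial theorem gives K = −E_n.
E_n = −E_R·Z²/n², so K = E_R·Z²/n² = 13.6 × 6²/2² = 122 eV

122 eV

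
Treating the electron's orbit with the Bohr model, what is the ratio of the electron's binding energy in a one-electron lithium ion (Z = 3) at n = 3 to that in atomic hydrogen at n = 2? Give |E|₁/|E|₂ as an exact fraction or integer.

|E| ∝ Z^2 · n^-2
|E|₁/|E|₂ = (3/1)^2 · (3/2)^-2 = 4

4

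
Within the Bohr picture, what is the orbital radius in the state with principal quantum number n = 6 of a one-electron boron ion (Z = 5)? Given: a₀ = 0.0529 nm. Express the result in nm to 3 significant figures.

0.381 nm

r_n = n²a₀/Z = 6² × 0.0529 / 5
    = 36 × 0.0529 / 5 = 0.381 nm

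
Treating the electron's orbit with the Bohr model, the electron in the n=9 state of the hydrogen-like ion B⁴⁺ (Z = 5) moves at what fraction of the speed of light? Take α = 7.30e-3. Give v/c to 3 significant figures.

0.00406

v_n = Zαc/n, so v/c = Zα/n = 5 × 0.00730 / 9 = 0.00406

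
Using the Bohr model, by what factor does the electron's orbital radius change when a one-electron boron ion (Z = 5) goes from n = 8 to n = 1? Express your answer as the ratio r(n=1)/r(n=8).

r ∝ Z^-1 · n^2; with Z fixed, r ∝ n^2.
r(n=1)/r(n=8) = (1/8)^2 = 1/64

1/64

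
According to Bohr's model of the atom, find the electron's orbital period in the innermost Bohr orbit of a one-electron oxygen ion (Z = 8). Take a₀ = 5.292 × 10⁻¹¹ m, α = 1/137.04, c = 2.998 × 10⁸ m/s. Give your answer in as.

2.375 as

r = n²a₀/Z = 1²·5.292 × 10⁻¹¹/8 = 6.615 × 10⁻¹² m
v = Zαc/n = 8·0.007297·2.998 × 10⁸/1 = 1.750 × 10⁷ m/s
T = 2πr/v = 2.375 × 10⁻¹⁸ s = 2.375 as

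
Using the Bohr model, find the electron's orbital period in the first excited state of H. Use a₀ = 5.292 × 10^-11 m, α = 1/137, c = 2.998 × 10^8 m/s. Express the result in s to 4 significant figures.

r = n²a₀/Z = 2²·5.292 × 10^-11/1 = 2.117 × 10^-10 m
v = Zαc/n = 1·0.007299·2.998 × 10^8/2 = 1.094 × 10^6 m/s
T = 2πr/v = 1.216 × 10^-15 s

1.216 × 10^-15 s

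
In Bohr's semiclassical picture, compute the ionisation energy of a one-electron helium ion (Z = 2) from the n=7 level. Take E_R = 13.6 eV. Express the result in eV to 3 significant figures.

E_n = −E_R·Z²/n² = −13.6 × 2²/7² eV = -1.11 eV
Ionisation energy = −E_n = 1.11 eV

1.11 eV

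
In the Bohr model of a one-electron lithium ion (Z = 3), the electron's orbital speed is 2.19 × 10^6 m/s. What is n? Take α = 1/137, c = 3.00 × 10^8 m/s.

3

v_n = Zαc/n ⇒ n = Zαc/v = 3 × 0.00730 × 3.00 × 10^8 / 2.19 × 10^6 ≈ 3.00
n = 3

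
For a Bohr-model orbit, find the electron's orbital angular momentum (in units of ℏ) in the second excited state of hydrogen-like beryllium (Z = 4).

3

L_n = nℏ, so L/ℏ = n = 3.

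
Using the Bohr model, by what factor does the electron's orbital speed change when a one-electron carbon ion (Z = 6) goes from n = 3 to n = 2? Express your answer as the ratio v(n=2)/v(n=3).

v ∝ Z^1 · n^-1; with Z fixed, v ∝ n^-1.
v(n=2)/v(n=3) = (2/3)^-1 = 3/2

3/2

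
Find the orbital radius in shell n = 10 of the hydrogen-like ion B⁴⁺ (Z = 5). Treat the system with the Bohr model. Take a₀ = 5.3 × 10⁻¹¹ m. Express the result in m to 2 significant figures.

r_n = n²a₀/Z = 10² × 5.3 × 10⁻¹¹ / 5
    = 100 × 5.3 × 10⁻¹¹ / 5 = 1.1 × 10⁻⁹ m

1.1 × 10⁻⁹ m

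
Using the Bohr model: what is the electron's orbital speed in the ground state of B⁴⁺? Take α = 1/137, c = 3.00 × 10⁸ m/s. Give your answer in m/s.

v_n = Zαc/n = 5 × 0.00730 × 3.00 × 10⁸ / 1
    = 1.09 × 10⁷ m/s

1.09 × 10⁷ m/s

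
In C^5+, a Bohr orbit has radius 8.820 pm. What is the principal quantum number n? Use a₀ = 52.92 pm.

r_n = n²a₀/Z ⇒ n² = rZ/a₀ = 8.820 × 6 / 52.92 ≈ 1.00
n = 1

1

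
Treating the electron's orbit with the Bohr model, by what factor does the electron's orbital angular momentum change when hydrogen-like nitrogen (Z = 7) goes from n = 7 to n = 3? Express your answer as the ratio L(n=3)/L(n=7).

3/7

L = nℏ depends only on n, so L ∝ n.
L(n=3)/L(n=7) = (3/7)^1 = 3/7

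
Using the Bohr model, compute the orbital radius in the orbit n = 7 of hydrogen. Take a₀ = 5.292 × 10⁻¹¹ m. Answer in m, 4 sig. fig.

r_n = n²a₀/Z = 7² × 5.292 × 10⁻¹¹ / 1
    = 49 × 5.292 × 10⁻¹¹ / 1 = 2.593 × 10⁻⁹ m

2.593 × 10⁻⁹ m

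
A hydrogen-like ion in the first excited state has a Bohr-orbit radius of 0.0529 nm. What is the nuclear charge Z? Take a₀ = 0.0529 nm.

4

r_n = n²a₀/Z ⇒ Z = n²a₀/r = 2² × 0.0529 / 0.0529 ≈ 4.00
Z = 4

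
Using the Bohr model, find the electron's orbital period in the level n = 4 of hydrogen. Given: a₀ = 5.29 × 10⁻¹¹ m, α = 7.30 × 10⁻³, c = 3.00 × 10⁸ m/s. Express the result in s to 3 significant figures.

9.71 × 10⁻¹⁵ s

r = n²a₀/Z = 4²·5.29 × 10⁻¹¹/1 = 8.46 × 10⁻¹⁰ m
v = Zαc/n = 1·0.00730·3.00 × 10⁸/4 = 5.47 × 10⁵ m/s
T = 2πr/v = 9.71 × 10⁻¹⁵ s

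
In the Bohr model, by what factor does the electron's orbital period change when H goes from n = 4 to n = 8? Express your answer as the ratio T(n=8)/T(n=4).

T ∝ Z^-2 · n^3; with Z fixed, T ∝ n^3.
T(n=8)/T(n=4) = (8/4)^3 = 8

8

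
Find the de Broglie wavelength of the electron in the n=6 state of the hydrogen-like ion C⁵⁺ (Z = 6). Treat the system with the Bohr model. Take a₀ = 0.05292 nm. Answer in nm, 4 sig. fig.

The Bohr quantisation condition is nλ = 2πr_n.
r_n = n²a₀/Z = 0.3175 nm
λ = 2πr_n/n = 2π·0.3175/6 = 0.3325 nm

0.3325 nm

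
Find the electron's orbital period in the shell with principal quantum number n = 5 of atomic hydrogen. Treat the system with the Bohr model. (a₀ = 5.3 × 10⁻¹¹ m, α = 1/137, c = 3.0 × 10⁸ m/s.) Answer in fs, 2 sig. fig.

r = n²a₀/Z = 5²·5.3 × 10⁻¹¹/1 = 1.3 × 10⁻⁹ m
v = Zαc/n = 1·0.0073·3.0 × 10⁸/5 = 4.4 × 10⁵ m/s
T = 2πr/v = 1.9 × 10⁻¹⁴ s = 19 fs

19 fs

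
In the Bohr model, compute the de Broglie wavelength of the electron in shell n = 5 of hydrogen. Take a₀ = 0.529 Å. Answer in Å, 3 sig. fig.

16.6 Å

The Bohr quantisation condition is nλ = 2πr_n.
r_n = n²a₀/Z = 13.2 Å
λ = 2πr_n/n = 2π·13.2/5 = 16.6 Å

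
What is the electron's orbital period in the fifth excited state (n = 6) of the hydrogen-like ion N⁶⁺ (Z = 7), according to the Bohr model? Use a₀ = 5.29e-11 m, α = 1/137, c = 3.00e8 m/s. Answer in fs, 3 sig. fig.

r = n²a₀/Z = 6²·5.29e-11/7 = 2.72e-10 m
v = Zαc/n = 7·0.00730·3.00e8/6 = 2.55e6 m/s
T = 2πr/v = 6.69e-16 s = 0.669 fs

0.669 fs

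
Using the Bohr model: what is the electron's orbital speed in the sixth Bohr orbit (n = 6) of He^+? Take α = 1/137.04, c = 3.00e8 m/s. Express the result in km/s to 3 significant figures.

730 km/s

v_n = Zαc/n = 2 × 0.00730 × 3.00e8 / 6
    = 730 km/s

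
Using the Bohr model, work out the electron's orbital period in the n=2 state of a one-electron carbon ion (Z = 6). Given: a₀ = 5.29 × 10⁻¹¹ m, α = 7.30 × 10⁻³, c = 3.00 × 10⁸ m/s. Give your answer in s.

3.37 × 10⁻¹⁷ s

r = n²a₀/Z = 2²·5.29 × 10⁻¹¹/6 = 3.53 × 10⁻¹¹ m
v = Zαc/n = 6·0.00730·3.00 × 10⁸/2 = 6.57 × 10⁶ m/s
T = 2πr/v = 3.37 × 10⁻¹⁷ s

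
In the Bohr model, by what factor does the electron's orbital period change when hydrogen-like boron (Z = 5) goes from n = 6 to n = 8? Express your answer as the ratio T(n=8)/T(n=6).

64/27

T ∝ Z^-2 · n^3; with Z fixed, T ∝ n^3.
T(n=8)/T(n=6) = (8/6)^3 = 64/27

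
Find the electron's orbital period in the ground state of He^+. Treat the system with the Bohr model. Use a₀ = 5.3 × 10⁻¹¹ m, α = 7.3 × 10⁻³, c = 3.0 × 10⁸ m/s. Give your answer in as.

38 as

r = n²a₀/Z = 1²·5.3 × 10⁻¹¹/2 = 2.6 × 10⁻¹¹ m
v = Zαc/n = 2·0.0073·3.0 × 10⁸/1 = 4.4 × 10⁶ m/s
T = 2πr/v = 3.8 × 10⁻¹⁷ s = 38 as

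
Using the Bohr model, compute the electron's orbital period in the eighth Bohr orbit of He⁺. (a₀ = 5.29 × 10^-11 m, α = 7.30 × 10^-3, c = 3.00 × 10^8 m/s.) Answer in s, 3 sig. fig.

1.94 × 10^-14 s

r = n²a₀/Z = 8²·5.29 × 10^-11/2 = 1.69 × 10^-9 m
v = Zαc/n = 2·0.00730·3.00 × 10^8/8 = 5.47 × 10^5 m/s
T = 2πr/v = 1.94 × 10^-14 s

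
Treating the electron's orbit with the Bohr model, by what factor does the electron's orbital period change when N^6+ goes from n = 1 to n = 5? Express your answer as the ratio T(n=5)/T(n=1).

T ∝ Z^-2 · n^3; with Z fixed, T ∝ n^3.
T(n=5)/T(n=1) = (5/1)^3 = 125

125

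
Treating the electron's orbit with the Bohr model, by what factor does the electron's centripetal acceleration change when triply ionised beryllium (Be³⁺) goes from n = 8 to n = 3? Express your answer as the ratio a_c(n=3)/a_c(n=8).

4096/81

a_c ∝ Z^3 · n^-4; with Z fixed, a_c ∝ n^-4.
a_c(n=3)/a_c(n=8) = (3/8)^-4 = 4096/81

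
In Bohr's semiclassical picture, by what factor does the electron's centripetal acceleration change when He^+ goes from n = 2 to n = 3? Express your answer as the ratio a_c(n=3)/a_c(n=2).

a_c ∝ Z^3 · n^-4; with Z fixed, a_c ∝ n^-4.
a_c(n=3)/a_c(n=2) = (3/2)^-4 = 16/81

16/81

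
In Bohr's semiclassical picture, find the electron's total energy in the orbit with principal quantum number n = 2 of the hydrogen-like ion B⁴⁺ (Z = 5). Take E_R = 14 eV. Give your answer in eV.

E_n = −E_R·Z²/n² = −14 × 5²/2² = -88 eV

-88 eV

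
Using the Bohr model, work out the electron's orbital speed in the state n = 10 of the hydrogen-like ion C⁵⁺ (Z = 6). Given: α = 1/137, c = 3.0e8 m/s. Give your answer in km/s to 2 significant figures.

v_n = Zαc/n = 6 × 0.0073 × 3.0e8 / 10
    = 1300 km/s

1300 km/s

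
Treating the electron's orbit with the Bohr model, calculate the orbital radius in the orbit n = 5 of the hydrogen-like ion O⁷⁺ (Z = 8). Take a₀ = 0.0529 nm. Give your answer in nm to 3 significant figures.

0.165 nm

r_n = n²a₀/Z = 5² × 0.0529 / 8
    = 25 × 0.0529 / 8 = 0.165 nm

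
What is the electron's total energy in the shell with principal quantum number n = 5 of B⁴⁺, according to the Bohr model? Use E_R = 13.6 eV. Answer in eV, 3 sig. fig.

E_n = −E_R·Z²/n² = −13.6 × 5²/5² = -13.6 eV

-13.6 eV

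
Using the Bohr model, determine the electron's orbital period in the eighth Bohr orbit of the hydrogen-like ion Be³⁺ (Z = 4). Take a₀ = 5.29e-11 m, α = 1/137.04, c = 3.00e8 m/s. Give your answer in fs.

4.86 fs

r = n²a₀/Z = 8²·5.29e-11/4 = 8.46e-10 m
v = Zαc/n = 4·0.00730·3.00e8/8 = 1.09e6 m/s
T = 2πr/v = 4.86e-15 s = 4.86 fs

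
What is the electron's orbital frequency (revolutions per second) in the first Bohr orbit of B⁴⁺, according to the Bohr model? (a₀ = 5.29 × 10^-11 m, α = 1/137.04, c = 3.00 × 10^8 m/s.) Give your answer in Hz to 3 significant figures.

r = n²a₀/Z = 1.06 × 10^-11 m, v = Zαc/n = 1.09 × 10^7 m/s
f = v/(2πr) = 1.65 × 10^17 Hz

1.65 × 10^17 Hz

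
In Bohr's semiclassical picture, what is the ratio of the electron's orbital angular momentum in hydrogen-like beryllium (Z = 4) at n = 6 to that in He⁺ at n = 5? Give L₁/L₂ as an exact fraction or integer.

6/5

L = nℏ is independent of Z.
L₁/L₂ = n₁/n₂ = 6/5 = 6/5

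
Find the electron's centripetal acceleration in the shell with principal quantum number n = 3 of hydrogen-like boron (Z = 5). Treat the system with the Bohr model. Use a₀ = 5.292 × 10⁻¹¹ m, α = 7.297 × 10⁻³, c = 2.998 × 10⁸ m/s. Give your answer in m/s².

r = n²a₀/Z = 9.526 × 10⁻¹¹ m, v = Zαc/n = 3.646 × 10⁶ m/s
a = v²/r = (3.646 × 10⁶)² / 9.526 × 10⁻¹¹ = 1.396 × 10²³ m/s²

1.396 × 10²³ m/s²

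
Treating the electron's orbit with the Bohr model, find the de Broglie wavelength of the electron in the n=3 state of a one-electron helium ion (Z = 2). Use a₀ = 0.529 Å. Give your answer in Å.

4.99 Å

The Bohr quantisation condition is nλ = 2πr_n.
r_n = n²a₀/Z = 2.38 Å
λ = 2πr_n/n = 2π·2.38/3 = 4.99 Å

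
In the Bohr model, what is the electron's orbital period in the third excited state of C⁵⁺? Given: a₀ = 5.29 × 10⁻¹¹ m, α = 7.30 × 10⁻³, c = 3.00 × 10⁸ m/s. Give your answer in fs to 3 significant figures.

0.270 fs

r = n²a₀/Z = 4²·5.29 × 10⁻¹¹/6 = 1.41 × 10⁻¹⁰ m
v = Zαc/n = 6·0.00730·3.00 × 10⁸/4 = 3.29 × 10⁶ m/s
T = 2πr/v = 2.70 × 10⁻¹⁶ s = 0.270 fs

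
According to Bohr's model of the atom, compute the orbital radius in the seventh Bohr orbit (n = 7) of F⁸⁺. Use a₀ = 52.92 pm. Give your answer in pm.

288.1 pm

r_n = n²a₀/Z = 7² × 52.92 / 9
    = 49 × 52.92 / 9 = 288.1 pm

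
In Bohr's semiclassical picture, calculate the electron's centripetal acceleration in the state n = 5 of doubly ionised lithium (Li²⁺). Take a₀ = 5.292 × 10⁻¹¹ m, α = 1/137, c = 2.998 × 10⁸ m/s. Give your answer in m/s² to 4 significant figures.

3.909 × 10²¹ m/s²

r = n²a₀/Z = 4.410 × 10⁻¹⁰ m, v = Zαc/n = 1.313 × 10⁶ m/s
a = v²/r = (1.313 × 10⁶)² / 4.410 × 10⁻¹⁰ = 3.909 × 10²¹ m/s²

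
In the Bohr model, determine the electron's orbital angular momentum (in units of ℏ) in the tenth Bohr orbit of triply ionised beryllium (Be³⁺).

10

L_n = nℏ, so L/ℏ = n = 10.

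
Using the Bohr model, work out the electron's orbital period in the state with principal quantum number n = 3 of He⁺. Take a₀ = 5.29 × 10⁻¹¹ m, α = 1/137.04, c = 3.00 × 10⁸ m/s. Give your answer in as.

r = n²a₀/Z = 3²·5.29 × 10⁻¹¹/2 = 2.38 × 10⁻¹⁰ m
v = Zαc/n = 2·0.00730·3.00 × 10⁸/3 = 1.46 × 10⁶ m/s
T = 2πr/v = 1.02 × 10⁻¹⁵ s = 1020 as

1020 as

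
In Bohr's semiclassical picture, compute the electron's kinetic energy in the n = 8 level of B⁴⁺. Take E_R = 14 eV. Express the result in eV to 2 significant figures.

For a Coulomb orbit the virial theorem gives K = −E_n.
E_n = −E_R·Z²/n², so K = E_R·Z²/n² = 14 × 5²/8² = 5.5 eV

5.5 eV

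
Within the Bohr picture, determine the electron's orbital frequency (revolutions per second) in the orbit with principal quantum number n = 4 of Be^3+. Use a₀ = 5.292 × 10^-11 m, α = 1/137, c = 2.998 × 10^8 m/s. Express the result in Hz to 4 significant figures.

1.645 × 10^15 Hz

r = n²a₀/Z = 2.117 × 10^-10 m, v = Zαc/n = 2.188 × 10^6 m/s
f = v/(2πr) = 1.645 × 10^15 Hz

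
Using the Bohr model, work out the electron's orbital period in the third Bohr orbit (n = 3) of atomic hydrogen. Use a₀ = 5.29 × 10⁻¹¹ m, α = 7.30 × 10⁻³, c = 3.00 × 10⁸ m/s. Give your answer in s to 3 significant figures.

r = n²a₀/Z = 3²·5.29 × 10⁻¹¹/1 = 4.76 × 10⁻¹⁰ m
v = Zαc/n = 1·0.00730·3.00 × 10⁸/3 = 7.30 × 10⁵ m/s
T = 2πr/v = 4.10 × 10⁻¹⁵ s

4.10 × 10⁻¹⁵ s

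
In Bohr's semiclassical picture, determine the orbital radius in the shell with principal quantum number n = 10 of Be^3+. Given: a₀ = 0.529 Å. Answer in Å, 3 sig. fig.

13.2 Å

r_n = n²a₀/Z = 10² × 0.529 / 4
    = 100 × 0.529 / 4 = 13.2 Å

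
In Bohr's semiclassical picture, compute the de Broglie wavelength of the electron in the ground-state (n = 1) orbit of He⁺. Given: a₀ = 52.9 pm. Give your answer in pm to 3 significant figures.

The Bohr quantisation condition is nλ = 2πr_n.
r_n = n²a₀/Z = 26.4 pm
λ = 2πr_n/n = 2π·26.4/1 = 166 pm

166 pm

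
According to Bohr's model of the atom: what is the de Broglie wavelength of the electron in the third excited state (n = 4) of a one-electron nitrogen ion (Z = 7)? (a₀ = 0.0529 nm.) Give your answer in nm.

0.190 nm

The Bohr quantisation condition is nλ = 2πr_n.
r_n = n²a₀/Z = 0.121 nm
λ = 2πr_n/n = 2π·0.121/4 = 0.190 nm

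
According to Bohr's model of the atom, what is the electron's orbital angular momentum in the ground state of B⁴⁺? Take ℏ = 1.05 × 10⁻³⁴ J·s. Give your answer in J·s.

1.05 × 10⁻³⁴ J·s

L_n = nℏ = 1 × 1.05 × 10⁻³⁴ = 1.05 × 10⁻³⁴ J·s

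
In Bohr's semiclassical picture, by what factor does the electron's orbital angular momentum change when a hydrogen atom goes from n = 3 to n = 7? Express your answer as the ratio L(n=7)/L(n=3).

L = nℏ depends only on n, so L ∝ n.
L(n=7)/L(n=3) = (7/3)^1 = 7/3

7/3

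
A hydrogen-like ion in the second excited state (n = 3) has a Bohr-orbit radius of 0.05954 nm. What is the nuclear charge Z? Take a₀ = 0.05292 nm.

r_n = n²a₀/Z ⇒ Z = n²a₀/r = 3² × 0.05292 / 0.05954 ≈ 8.00
Z = 8

8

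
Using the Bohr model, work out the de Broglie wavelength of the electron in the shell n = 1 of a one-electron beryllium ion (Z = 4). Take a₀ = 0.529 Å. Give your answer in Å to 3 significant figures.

The Bohr quantisation condition is nλ = 2πr_n.
r_n = n²a₀/Z = 0.132 Å
λ = 2πr_n/n = 2π·0.132/1 = 0.831 Å

0.831 Å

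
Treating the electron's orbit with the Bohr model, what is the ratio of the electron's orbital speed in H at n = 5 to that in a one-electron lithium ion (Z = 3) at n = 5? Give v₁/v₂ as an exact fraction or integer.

v ∝ Z^1 · n^-1
v₁/v₂ = (1/3)^1 · (5/5)^-1 = 1/3

1/3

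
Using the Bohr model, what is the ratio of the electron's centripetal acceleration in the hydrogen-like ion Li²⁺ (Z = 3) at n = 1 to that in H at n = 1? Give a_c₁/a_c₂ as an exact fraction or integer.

a_c ∝ Z^3 · n^-4
a_c₁/a_c₂ = (3/1)^3 · (1/1)^-4 = 27

27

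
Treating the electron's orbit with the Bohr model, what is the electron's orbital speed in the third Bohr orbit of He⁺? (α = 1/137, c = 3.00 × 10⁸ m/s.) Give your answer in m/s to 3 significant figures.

v_n = Zαc/n = 2 × 0.00730 × 3.00 × 10⁸ / 3
    = 1.46 × 10⁶ m/s

1.46 × 10⁶ m/s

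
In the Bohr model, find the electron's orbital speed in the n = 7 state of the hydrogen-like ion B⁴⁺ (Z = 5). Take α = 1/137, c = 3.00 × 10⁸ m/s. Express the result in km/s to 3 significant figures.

1560 km/s

v_n = Zαc/n = 5 × 0.00730 × 3.00 × 10⁸ / 7
    = 1560 km/s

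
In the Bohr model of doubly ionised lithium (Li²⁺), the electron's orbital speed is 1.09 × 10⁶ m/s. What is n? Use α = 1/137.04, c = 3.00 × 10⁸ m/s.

6

v_n = Zαc/n ⇒ n = Zαc/v = 3 × 0.00730 × 3.00 × 10⁸ / 1.09 × 10⁶ ≈ 6.03
n = 6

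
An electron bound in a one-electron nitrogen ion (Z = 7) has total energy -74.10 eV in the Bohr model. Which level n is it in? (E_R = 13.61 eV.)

E_n = −E_R Z²/n² ⇒ n² = E_R Z²/(−E_n) = 13.61 × 7² / 74.10 ≈ 9.00
n = 3

3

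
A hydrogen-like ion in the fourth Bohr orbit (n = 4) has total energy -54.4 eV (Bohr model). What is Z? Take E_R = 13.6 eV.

8

E_n = −E_R Z²/n² ⇒ Z² = −E_n n²/E_R = 54.4 × 4² / 13.6 ≈ 64.00
Z = 8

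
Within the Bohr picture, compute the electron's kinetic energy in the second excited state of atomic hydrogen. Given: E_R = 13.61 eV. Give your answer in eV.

For a Coulomb orbit the virial theorem gives K = −E_n.
E_n = −E_R·Z²/n², so K = E_R·Z²/n² = 13.61 × 1²/3² = 1.512 eV

1.512 eV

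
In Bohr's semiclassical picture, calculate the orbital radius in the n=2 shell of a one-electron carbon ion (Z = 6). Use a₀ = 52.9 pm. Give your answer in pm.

r_n = n²a₀/Z = 2² × 52.9 / 6
    = 4 × 52.9 / 6 = 35.3 pm

35.3 pm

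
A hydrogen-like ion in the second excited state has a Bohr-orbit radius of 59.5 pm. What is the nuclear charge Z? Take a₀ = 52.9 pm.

8

r_n = n²a₀/Z ⇒ Z = n²a₀/r = 3² × 52.9 / 59.5 ≈ 8.00
Z = 8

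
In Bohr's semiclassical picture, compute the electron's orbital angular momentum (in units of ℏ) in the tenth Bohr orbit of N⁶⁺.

L_n = nℏ, so L/ℏ = n = 10.

10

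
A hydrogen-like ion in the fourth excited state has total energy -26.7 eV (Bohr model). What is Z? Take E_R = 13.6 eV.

E_n = −E_R Z²/n² ⇒ Z² = −E_n n²/E_R = 26.7 × 5² / 13.6 ≈ 49.08
Z = 7

7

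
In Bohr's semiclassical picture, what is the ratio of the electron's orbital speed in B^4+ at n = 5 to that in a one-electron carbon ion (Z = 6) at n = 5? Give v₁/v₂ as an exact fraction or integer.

5/6

v ∝ Z^1 · n^-1
v₁/v₂ = (5/6)^1 · (5/5)^-1 = 5/6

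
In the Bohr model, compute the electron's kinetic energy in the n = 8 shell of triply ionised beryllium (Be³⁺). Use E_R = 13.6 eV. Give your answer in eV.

For a Coulomb orbit the virial theorem gives K = −E_n.
E_n = −E_R·Z²/n², so K = E_R·Z²/n² = 13.6 × 4²/8² = 3.40 eV

3.40 eV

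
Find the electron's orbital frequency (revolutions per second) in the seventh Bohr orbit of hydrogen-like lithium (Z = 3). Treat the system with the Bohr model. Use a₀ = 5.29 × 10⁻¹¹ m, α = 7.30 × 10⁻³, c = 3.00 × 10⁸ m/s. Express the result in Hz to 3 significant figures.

r = n²a₀/Z = 8.64 × 10⁻¹⁰ m, v = Zαc/n = 9.39 × 10⁵ m/s
f = v/(2πr) = 1.73 × 10¹⁴ Hz

1.73 × 10¹⁴ Hz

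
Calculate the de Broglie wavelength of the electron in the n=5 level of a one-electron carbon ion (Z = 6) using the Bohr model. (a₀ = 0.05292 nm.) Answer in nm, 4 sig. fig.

The Bohr quantisation condition is nλ = 2πr_n.
r_n = n²a₀/Z = 0.2205 nm
λ = 2πr_n/n = 2π·0.2205/5 = 0.2771 nm

0.2771 nm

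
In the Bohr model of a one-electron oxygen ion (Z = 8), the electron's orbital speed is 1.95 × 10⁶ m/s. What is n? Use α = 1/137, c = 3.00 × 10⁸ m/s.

9

v_n = Zαc/n ⇒ n = Zαc/v = 8 × 0.00730 × 3.00 × 10⁸ / 1.95 × 10⁶ ≈ 8.98
n = 9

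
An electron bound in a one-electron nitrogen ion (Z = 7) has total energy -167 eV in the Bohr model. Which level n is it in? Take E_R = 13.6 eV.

E_n = −E_R Z²/n² ⇒ n² = E_R Z²/(−E_n) = 13.6 × 7² / 167 ≈ 3.99
n = 2

2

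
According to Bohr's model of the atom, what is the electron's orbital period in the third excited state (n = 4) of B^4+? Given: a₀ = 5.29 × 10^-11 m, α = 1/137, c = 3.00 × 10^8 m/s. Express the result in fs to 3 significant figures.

r = n²a₀/Z = 4²·5.29 × 10^-11/5 = 1.69 × 10^-10 m
v = Zαc/n = 5·0.00730·3.00 × 10^8/4 = 2.74 × 10^6 m/s
T = 2πr/v = 3.89 × 10^-16 s = 0.389 fs

0.389 fs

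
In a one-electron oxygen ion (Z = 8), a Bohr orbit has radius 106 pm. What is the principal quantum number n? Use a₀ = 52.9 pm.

r_n = n²a₀/Z ⇒ n² = rZ/a₀ = 106 × 8 / 52.9 ≈ 16.03
n = 4

4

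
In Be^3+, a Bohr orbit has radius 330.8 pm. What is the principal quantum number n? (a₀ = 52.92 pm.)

5

r_n = n²a₀/Z ⇒ n² = rZ/a₀ = 330.8 × 4 / 52.92 ≈ 25.00
n = 5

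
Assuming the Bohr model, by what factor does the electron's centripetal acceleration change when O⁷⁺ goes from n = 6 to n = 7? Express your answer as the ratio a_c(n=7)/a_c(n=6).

1296/2401

a_c ∝ Z^3 · n^-4; with Z fixed, a_c ∝ n^-4.
a_c(n=7)/a_c(n=6) = (7/6)^-4 = 1296/2401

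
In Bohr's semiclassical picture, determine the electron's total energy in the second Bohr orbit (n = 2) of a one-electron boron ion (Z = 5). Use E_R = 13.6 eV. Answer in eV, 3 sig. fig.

-85.0 eV

E_n = −E_R·Z²/n² = −13.6 × 5²/2² = -85.0 eV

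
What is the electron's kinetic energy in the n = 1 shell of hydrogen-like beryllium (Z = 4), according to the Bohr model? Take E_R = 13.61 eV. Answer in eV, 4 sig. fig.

For a Coulomb orbit the virial theorem gives K = −E_n.
E_n = −E_R·Z²/n², so K = E_R·Z²/n² = 13.61 × 4²/1² = 217.8 eV

217.8 eV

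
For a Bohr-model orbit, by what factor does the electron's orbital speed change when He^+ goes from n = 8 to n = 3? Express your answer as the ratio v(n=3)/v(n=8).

v ∝ Z^1 · n^-1; with Z fixed, v ∝ n^-1.
v(n=3)/v(n=8) = (3/8)^-1 = 8/3

8/3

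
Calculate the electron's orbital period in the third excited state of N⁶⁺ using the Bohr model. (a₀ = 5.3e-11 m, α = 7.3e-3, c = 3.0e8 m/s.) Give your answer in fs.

r = n²a₀/Z = 4²·5.3e-11/7 = 1.2e-10 m
v = Zαc/n = 7·0.0073·3.0e8/4 = 3.8e6 m/s
T = 2πr/v = 2.0e-16 s = 0.20 fs

0.20 fs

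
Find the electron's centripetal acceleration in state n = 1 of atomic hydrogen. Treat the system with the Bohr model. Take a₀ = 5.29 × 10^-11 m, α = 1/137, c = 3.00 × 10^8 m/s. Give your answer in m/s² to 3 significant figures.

9.06 × 10^22 m/s²

r = n²a₀/Z = 5.29 × 10^-11 m, v = Zαc/n = 2.19 × 10^6 m/s
a = v²/r = (2.19 × 10^6)² / 5.29 × 10^-11 = 9.06 × 10^22 m/s²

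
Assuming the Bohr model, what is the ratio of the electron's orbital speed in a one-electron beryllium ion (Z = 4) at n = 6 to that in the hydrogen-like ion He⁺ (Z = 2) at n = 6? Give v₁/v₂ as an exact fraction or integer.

v ∝ Z^1 · n^-1
v₁/v₂ = (4/2)^1 · (6/6)^-1 = 2

2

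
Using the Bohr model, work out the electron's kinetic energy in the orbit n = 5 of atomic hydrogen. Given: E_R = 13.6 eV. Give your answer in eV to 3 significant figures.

0.544 eV

For a Coulomb orbit the virial theorem gives K = −E_n.
E_n = −E_R·Z²/n², so K = E_R·Z²/n² = 13.6 × 1²/5² = 0.544 eV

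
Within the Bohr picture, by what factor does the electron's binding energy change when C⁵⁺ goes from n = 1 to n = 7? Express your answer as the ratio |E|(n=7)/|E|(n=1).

|E| ∝ Z^2 · n^-2; with Z fixed, |E| ∝ n^-2.
|E|(n=7)/|E|(n=1) = (7/1)^-2 = 1/49

1/49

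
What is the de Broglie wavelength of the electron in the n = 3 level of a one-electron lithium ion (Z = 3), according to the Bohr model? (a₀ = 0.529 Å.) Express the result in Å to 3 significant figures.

3.32 Å

The Bohr quantisation condition is nλ = 2πr_n.
r_n = n²a₀/Z = 1.59 Å
λ = 2πr_n/n = 2π·1.59/3 = 3.32 Å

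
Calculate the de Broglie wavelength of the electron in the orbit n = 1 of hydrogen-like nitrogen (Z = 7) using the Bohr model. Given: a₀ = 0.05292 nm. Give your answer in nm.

0.04750 nm

The Bohr quantisation condition is nλ = 2πr_n.
r_n = n²a₀/Z = 0.007560 nm
λ = 2πr_n/n = 2π·0.007560/1 = 0.04750 nm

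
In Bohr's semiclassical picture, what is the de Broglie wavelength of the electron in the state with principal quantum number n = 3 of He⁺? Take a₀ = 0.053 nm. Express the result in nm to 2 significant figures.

0.50 nm

The Bohr quantisation condition is nλ = 2πr_n.
r_n = n²a₀/Z = 0.24 nm
λ = 2πr_n/n = 2π·0.24/3 = 0.50 nm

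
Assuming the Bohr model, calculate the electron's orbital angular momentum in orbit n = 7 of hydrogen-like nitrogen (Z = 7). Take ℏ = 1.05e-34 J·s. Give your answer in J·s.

L_n = nℏ = 7 × 1.05e-34 = 7.35e-34 J·s

7.35e-34 J·s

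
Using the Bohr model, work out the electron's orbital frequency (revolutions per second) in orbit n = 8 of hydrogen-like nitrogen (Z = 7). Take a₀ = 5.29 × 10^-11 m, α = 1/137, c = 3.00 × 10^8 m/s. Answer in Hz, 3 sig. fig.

r = n²a₀/Z = 4.84 × 10^-10 m, v = Zαc/n = 1.92 × 10^6 m/s
f = v/(2πr) = 6.31 × 10^14 Hz

6.31 × 10^14 Hz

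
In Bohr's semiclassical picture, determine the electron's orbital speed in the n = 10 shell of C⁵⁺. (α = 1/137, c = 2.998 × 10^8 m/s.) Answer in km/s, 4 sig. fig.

1313 km/s

v_n = Zαc/n = 6 × 0.007299 × 2.998 × 10^8 / 10
    = 1313 km/s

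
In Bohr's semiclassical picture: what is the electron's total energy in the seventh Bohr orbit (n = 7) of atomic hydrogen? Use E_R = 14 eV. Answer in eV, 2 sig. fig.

-0.29 eV

E_n = −E_R·Z²/n² = −14 × 1²/7² = -0.29 eV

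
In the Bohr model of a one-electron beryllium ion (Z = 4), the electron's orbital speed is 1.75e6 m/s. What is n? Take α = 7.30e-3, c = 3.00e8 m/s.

5

v_n = Zαc/n ⇒ n = Zαc/v = 4 × 0.00730 × 3.00e8 / 1.75e6 ≈ 5.01
n = 5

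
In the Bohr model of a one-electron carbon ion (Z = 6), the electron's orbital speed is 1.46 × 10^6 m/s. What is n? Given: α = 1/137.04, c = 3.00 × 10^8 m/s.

v_n = Zαc/n ⇒ n = Zαc/v = 6 × 0.00730 × 3.00 × 10^8 / 1.46 × 10^6 ≈ 9.00
n = 9

9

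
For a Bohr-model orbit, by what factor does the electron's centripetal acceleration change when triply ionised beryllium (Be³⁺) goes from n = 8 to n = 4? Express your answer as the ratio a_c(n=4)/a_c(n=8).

16

a_c ∝ Z^3 · n^-4; with Z fixed, a_c ∝ n^-4.
a_c(n=4)/a_c(n=8) = (4/8)^-4 = 16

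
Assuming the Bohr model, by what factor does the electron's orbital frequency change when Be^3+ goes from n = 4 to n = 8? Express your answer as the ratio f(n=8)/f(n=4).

f ∝ Z^2 · n^-3; with Z fixed, f ∝ n^-3.
f(n=8)/f(n=4) = (8/4)^-3 = 1/8

1/8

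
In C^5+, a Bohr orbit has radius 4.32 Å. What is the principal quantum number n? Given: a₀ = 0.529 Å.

r_n = n²a₀/Z ⇒ n² = rZ/a₀ = 4.32 × 6 / 0.529 ≈ 49.00
n = 7

7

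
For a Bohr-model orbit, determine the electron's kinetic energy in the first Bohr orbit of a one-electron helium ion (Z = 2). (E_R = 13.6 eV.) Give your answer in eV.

54.4 eV

For a Coulomb orbit the virial theorem gives K = −E_n.
E_n = −E_R·Z²/n², so K = E_R·Z²/n² = 13.6 × 2²/1² = 54.4 eV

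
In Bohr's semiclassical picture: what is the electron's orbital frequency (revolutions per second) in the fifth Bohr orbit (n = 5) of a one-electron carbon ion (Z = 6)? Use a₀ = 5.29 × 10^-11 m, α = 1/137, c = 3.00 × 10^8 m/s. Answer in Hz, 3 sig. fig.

r = n²a₀/Z = 2.20 × 10^-10 m, v = Zαc/n = 2.63 × 10^6 m/s
f = v/(2πr) = 1.90 × 10^15 Hz

1.90 × 10^15 Hz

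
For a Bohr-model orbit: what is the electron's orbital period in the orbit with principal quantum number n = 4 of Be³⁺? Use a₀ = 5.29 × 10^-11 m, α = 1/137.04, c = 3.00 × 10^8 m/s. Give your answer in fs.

r = n²a₀/Z = 4²·5.29 × 10^-11/4 = 2.12 × 10^-10 m
v = Zαc/n = 4·0.00730·3.00 × 10^8/4 = 2.19 × 10^6 m/s
T = 2πr/v = 6.07 × 10^-16 s = 0.607 fs

0.607 fs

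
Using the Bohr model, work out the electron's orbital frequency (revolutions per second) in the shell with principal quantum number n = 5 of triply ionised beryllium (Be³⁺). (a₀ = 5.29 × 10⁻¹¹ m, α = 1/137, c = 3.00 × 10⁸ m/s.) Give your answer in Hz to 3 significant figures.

r = n²a₀/Z = 3.31 × 10⁻¹⁰ m, v = Zαc/n = 1.75 × 10⁶ m/s
f = v/(2πr) = 8.43 × 10¹⁴ Hz

8.43 × 10¹⁴ Hz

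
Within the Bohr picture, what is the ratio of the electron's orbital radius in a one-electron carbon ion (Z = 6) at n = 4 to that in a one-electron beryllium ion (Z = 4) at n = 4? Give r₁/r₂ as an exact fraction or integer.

r ∝ Z^-1 · n^2
r₁/r₂ = (6/4)^-1 · (4/4)^2 = 2/3

2/3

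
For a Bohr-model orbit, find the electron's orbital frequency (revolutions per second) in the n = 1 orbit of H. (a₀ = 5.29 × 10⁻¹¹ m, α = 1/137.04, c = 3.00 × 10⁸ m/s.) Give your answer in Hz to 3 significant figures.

r = n²a₀/Z = 5.29 × 10⁻¹¹ m, v = Zαc/n = 2.19 × 10⁶ m/s
f = v/(2πr) = 6.59 × 10¹⁵ Hz

6.59 × 10¹⁵ Hz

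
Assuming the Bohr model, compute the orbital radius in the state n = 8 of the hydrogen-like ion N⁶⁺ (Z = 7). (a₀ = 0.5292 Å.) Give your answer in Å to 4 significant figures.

r_n = n²a₀/Z = 8² × 0.5292 / 7
    = 64 × 0.5292 / 7 = 4.838 Å

4.838 Å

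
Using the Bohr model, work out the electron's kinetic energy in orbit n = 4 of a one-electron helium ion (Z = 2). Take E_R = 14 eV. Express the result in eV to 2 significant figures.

3.5 eV

For a Coulomb orbit the virial theorem gives K = −E_n.
E_n = −E_R·Z²/n², so K = E_R·Z²/n² = 14 × 2²/4² = 3.5 eV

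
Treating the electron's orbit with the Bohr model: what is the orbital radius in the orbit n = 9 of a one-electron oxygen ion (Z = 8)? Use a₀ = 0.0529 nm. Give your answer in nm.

0.536 nm

r_n = n²a₀/Z = 9² × 0.0529 / 8
    = 81 × 0.0529 / 8 = 0.536 nm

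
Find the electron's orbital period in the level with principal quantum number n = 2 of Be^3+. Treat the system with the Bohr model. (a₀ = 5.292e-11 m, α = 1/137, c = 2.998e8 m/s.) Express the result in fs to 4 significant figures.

0.07597 fs

r = n²a₀/Z = 2²·5.292e-11/4 = 5.292e-11 m
v = Zαc/n = 4·0.007299·2.998e8/2 = 4.377e6 m/s
T = 2πr/v = 7.597e-17 s = 0.07597 fs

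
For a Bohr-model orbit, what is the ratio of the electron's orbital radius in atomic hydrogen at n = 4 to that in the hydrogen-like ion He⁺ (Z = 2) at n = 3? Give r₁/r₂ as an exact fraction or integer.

32/9

r ∝ Z^-1 · n^2
r₁/r₂ = (1/2)^-1 · (4/3)^2 = 32/9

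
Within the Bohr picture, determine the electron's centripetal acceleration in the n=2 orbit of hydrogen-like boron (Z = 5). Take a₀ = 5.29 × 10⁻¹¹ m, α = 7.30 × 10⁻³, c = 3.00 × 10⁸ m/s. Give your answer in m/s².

r = n²a₀/Z = 4.23 × 10⁻¹¹ m, v = Zαc/n = 5.47 × 10⁶ m/s
a = v²/r = (5.47 × 10⁶)² / 4.23 × 10⁻¹¹ = 7.08 × 10²³ m/s²

7.08 × 10²³ m/s²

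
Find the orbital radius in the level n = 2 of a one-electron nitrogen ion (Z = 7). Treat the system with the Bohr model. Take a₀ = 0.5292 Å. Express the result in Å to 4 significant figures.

0.3024 Å

r_n = n²a₀/Z = 2² × 0.5292 / 7
    = 4 × 0.5292 / 7 = 0.3024 Å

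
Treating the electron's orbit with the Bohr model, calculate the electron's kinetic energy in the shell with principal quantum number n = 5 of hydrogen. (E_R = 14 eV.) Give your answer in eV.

For a Coulomb orbit the virial theorem gives K = −E_n.
E_n = −E_R·Z²/n², so K = E_R·Z²/n² = 14 × 1²/5² = 0.56 eV

0.56 eV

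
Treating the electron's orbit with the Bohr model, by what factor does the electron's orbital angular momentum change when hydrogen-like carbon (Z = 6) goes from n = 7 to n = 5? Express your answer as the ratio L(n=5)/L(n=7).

L = nℏ depends only on n, so L ∝ n.
L(n=5)/L(n=7) = (5/7)^1 = 5/7

5/7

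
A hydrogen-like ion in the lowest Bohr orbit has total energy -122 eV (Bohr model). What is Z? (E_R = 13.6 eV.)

3

E_n = −E_R Z²/n² ⇒ Z² = −E_n n²/E_R = 122 × 1² / 13.6 ≈ 8.97
Z = 3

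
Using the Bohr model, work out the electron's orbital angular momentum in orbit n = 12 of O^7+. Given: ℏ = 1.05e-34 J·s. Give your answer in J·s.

L_n = nℏ = 12 × 1.05e-34 = 1.26e-33 J·s

1.26e-33 J·s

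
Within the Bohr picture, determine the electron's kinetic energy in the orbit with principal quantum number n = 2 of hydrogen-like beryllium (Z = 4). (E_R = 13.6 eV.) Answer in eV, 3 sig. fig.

For a Coulomb orbit the virial theorem gives K = −E_n.
E_n = −E_R·Z²/n², so K = E_R·Z²/n² = 13.6 × 4²/2² = 54.4 eV

54.4 eV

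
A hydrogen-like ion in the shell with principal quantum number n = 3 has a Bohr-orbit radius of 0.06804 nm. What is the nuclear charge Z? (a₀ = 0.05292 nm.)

7

r_n = n²a₀/Z ⇒ Z = n²a₀/r = 3² × 0.05292 / 0.06804 ≈ 7.00
Z = 7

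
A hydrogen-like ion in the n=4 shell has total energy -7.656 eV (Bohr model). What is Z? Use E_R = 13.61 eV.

3

E_n = −E_R Z²/n² ⇒ Z² = −E_n n²/E_R = 7.656 × 4² / 13.61 ≈ 9.00
Z = 3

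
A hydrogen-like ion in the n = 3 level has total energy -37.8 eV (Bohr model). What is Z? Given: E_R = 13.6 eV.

5

E_n = −E_R Z²/n² ⇒ Z² = −E_n n²/E_R = 37.8 × 3² / 13.6 ≈ 25.01
Z = 5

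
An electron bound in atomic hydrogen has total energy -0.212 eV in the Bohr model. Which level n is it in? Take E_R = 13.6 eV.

8

E_n = −E_R Z²/n² ⇒ n² = E_R Z²/(−E_n) = 13.6 × 1² / 0.212 ≈ 64.15
n = 8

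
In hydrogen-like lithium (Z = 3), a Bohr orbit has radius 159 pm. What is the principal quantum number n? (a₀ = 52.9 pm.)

r_n = n²a₀/Z ⇒ n² = rZ/a₀ = 159 × 3 / 52.9 ≈ 9.02
n = 3

3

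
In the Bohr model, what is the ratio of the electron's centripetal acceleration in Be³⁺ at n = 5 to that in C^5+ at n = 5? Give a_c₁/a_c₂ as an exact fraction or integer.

a_c ∝ Z^3 · n^-4
a_c₁/a_c₂ = (4/6)^3 · (5/5)^-4 = 8/27

8/27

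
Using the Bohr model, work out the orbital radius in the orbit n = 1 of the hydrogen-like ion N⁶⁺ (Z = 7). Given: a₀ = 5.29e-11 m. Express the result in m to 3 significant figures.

7.56e-12 m

r_n = n²a₀/Z = 1² × 5.29e-11 / 7
    = 1 × 5.29e-11 / 7 = 7.56e-12 m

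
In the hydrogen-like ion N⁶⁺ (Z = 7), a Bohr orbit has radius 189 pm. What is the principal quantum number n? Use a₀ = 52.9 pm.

r_n = n²a₀/Z ⇒ n² = rZ/a₀ = 189 × 7 / 52.9 ≈ 25.01
n = 5

5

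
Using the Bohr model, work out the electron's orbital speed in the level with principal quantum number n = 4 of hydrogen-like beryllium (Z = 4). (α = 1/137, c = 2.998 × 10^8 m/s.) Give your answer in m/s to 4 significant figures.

2.188 × 10^6 m/s

v_n = Zαc/n = 4 × 0.007299 × 2.998 × 10^8 / 4
    = 2.188 × 10^6 m/s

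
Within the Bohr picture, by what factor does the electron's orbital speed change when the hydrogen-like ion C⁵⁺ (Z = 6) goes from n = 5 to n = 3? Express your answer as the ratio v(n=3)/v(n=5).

5/3

v ∝ Z^1 · n^-1; with Z fixed, v ∝ n^-1.
v(n=3)/v(n=5) = (3/5)^-1 = 5/3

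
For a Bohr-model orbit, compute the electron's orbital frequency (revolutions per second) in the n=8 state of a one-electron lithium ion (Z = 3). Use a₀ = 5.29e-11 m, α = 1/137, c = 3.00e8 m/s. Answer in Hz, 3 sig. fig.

r = n²a₀/Z = 1.13e-9 m, v = Zαc/n = 8.21e5 m/s
f = v/(2πr) = 1.16e14 Hz

1.16e14 Hz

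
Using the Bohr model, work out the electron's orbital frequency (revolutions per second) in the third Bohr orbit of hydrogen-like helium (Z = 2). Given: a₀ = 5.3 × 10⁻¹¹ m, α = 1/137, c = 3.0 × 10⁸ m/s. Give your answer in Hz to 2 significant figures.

r = n²a₀/Z = 2.4 × 10⁻¹⁰ m, v = Zαc/n = 1.5 × 10⁶ m/s
f = v/(2πr) = 9.7 × 10¹⁴ Hz

9.7 × 10¹⁴ Hz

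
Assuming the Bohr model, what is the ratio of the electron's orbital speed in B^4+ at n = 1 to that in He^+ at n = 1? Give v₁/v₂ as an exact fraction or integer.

v ∝ Z^1 · n^-1
v₁/v₂ = (5/2)^1 · (1/1)^-1 = 5/2

5/2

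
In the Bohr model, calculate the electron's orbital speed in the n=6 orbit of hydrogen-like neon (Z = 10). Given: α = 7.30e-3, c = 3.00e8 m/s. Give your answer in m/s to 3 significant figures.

v_n = Zαc/n = 10 × 0.00730 × 3.00e8 / 6
    = 3.65e6 m/s

3.65e6 m/s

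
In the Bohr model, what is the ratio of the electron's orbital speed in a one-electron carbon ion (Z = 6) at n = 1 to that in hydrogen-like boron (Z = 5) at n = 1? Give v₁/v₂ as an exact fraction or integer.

v ∝ Z^1 · n^-1
v₁/v₂ = (6/5)^1 · (1/1)^-1 = 6/5

6/5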